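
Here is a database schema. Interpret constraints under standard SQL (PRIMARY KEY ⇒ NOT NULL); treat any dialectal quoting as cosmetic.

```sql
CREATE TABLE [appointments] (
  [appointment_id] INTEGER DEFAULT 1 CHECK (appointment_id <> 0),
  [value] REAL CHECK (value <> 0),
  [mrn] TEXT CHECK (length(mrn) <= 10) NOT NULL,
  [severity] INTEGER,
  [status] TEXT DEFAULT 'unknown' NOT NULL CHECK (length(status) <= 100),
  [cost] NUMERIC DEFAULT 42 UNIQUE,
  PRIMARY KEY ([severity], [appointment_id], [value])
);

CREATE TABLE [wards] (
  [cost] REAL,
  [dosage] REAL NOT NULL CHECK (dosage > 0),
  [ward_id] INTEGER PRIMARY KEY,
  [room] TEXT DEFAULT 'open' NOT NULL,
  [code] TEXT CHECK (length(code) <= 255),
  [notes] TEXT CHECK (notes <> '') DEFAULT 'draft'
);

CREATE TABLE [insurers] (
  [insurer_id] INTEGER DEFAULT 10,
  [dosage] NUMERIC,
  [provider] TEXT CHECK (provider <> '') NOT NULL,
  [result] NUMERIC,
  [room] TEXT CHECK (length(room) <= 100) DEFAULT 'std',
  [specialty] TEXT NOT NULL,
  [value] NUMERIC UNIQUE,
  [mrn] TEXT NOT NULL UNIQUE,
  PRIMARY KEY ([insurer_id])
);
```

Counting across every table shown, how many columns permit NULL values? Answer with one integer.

8

appointments: 1 nullable (cost — PK (severity, appointment_id, value) and explicit NOT NULL columns excluded).
wards: 3 nullable (cost, code, notes — PK (ward_id) and explicit NOT NULL columns excluded).
insurers: 4 nullable (dosage, result, room, value — PK (insurer_id) and explicit NOT NULL columns excluded).
Total: 1 + 3 + 4 = 8.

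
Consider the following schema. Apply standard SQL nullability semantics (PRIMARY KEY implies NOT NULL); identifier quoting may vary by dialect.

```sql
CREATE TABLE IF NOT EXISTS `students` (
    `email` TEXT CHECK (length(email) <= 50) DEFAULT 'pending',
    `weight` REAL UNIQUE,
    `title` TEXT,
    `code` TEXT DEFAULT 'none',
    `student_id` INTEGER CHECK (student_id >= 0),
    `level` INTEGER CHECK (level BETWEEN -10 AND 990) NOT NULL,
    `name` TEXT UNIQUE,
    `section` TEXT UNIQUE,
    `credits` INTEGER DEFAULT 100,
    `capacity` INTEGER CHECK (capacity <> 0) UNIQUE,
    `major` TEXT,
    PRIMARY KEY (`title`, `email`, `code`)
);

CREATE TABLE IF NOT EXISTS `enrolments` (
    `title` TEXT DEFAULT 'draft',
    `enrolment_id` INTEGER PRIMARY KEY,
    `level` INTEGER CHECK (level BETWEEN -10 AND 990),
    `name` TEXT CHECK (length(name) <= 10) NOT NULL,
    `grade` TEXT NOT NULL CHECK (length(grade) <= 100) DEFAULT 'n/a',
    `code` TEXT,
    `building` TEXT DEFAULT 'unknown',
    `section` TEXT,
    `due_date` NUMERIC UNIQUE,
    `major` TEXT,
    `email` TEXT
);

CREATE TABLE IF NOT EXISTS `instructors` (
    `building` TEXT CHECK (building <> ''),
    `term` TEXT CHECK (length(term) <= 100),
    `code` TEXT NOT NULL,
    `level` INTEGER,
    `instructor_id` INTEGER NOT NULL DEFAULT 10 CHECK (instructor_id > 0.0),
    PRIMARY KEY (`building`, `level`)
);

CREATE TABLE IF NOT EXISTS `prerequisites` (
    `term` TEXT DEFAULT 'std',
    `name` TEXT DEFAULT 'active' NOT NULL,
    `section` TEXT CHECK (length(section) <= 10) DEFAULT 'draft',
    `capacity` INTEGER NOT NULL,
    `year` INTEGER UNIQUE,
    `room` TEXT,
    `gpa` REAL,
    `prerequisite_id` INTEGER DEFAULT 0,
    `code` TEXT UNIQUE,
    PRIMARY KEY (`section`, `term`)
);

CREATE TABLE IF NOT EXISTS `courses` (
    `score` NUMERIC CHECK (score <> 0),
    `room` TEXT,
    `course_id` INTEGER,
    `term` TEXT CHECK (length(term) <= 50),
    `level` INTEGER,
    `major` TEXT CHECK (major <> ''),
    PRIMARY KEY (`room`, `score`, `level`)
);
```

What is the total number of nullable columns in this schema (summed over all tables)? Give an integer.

24

students: 7 nullable (weight, student_id, name, section, credits, capacity, major — PK (title, email, code) and explicit NOT NULL columns excluded).
enrolments: 8 nullable (title, level, code, building, section, due_date, major, email — PK (enrolment_id) and explicit NOT NULL columns excluded).
instructors: 1 nullable (term — PK (building, level) and explicit NOT NULL columns excluded).
prerequisites: 5 nullable (year, room, gpa, prerequisite_id, code — PK (section, term) and explicit NOT NULL columns excluded).
courses: 3 nullable (course_id, term, major — PK (room, score, level) and explicit NOT NULL columns excluded).
Total: 7 + 8 + 1 + 5 + 3 = 24.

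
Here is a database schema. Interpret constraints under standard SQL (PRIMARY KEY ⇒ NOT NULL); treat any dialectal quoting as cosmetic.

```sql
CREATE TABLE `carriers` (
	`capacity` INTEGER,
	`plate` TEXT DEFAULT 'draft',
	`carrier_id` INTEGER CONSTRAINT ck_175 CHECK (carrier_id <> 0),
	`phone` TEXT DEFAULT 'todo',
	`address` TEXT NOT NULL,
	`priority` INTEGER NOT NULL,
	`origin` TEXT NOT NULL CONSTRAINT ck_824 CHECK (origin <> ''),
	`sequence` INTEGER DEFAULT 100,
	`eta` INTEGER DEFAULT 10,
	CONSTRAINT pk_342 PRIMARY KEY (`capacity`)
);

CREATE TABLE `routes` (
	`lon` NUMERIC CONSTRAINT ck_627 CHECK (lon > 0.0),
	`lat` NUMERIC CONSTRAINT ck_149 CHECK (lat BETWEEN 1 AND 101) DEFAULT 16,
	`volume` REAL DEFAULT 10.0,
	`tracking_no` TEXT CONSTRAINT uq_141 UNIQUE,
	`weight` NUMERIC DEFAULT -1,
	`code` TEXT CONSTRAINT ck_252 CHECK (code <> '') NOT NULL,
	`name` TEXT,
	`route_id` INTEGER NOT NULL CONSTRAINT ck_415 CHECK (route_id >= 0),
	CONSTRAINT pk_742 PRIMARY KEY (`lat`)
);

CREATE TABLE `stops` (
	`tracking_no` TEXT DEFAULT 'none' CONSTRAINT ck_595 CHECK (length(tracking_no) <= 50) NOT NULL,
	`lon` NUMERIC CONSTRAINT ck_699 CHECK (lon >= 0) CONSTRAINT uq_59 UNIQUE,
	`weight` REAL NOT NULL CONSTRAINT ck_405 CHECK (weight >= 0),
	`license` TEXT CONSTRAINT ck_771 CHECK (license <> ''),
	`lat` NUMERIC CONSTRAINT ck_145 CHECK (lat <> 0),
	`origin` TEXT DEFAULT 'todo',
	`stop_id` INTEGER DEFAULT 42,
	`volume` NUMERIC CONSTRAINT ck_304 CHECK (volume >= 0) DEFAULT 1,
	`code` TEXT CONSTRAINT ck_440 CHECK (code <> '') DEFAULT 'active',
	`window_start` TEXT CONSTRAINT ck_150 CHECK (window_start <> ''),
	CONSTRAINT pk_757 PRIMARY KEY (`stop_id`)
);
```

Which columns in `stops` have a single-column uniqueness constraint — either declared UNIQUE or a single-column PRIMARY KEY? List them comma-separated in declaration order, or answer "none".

- tracking_no: no UNIQUE or single-column PK constraint.
- lon: declared UNIQUE → unique.
- weight: no UNIQUE or single-column PK constraint.
- license: no UNIQUE or single-column PK constraint.
- lat: no UNIQUE or single-column PK constraint.
- origin: no UNIQUE or single-column PK constraint.
- stop_id: single-column PRIMARY KEY → unique.
- volume: no UNIQUE or single-column PK constraint.
- code: no UNIQUE or single-column PK constraint.
- window_start: no UNIQUE or single-column PK constraint.

lon, stop_id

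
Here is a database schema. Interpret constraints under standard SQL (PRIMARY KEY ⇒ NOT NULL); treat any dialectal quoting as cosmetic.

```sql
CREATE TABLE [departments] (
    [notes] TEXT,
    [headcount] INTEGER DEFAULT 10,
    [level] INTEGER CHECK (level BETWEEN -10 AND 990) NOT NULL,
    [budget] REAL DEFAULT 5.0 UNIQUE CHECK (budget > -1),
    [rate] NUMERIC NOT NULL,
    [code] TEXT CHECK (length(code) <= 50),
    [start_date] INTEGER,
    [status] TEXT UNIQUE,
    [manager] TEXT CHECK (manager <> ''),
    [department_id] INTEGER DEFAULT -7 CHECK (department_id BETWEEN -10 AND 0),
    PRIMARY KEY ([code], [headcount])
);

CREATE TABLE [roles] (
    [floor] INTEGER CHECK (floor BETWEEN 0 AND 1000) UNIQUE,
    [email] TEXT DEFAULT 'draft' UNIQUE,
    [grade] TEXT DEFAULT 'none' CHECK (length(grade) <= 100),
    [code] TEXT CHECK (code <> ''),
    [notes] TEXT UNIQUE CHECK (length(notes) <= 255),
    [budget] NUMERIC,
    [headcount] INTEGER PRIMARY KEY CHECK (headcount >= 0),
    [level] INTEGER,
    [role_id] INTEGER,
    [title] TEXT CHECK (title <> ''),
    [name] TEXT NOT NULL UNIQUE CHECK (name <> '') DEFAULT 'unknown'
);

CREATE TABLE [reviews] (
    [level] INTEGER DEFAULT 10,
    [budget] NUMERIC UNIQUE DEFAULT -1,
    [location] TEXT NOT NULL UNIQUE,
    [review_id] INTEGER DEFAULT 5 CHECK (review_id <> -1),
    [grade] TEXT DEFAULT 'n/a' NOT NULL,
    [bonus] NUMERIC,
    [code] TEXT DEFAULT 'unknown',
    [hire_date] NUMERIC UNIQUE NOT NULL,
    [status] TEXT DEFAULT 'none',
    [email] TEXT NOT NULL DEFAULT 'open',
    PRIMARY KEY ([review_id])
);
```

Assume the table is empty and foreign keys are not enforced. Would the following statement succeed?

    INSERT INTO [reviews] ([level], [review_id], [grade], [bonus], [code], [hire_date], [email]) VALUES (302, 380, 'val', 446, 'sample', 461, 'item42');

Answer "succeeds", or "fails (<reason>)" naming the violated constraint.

fails (NOT NULL on location)

location is omitted from the column list and has no DEFAULT, so it would receive NULL.
But location is declared NOT NULL.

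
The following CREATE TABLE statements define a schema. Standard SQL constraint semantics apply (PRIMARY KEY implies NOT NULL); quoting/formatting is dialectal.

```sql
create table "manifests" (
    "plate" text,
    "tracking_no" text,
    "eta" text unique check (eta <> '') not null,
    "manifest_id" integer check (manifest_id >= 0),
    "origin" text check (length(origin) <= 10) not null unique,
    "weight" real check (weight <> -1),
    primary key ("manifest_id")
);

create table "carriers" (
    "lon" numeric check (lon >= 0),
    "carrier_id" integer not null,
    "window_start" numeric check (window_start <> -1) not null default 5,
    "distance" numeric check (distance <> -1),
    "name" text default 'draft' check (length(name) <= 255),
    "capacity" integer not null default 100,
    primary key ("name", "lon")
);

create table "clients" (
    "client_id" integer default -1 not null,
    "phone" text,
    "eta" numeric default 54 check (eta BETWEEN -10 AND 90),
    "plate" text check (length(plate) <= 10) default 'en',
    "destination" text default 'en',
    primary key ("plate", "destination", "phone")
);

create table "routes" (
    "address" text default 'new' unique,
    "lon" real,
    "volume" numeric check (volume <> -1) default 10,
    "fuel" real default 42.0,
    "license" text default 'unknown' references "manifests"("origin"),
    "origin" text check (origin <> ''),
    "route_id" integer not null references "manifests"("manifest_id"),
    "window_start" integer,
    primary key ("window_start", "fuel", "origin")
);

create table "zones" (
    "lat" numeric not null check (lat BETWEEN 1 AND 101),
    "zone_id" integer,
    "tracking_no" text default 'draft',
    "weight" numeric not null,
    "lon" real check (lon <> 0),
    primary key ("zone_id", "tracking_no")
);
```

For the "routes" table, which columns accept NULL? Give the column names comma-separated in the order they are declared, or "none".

- address: UNIQUE does not imply NOT NULL → nullable.
- lon: no NOT NULL constraint applies → nullable.
- volume: CHECK does not forbid NULL (a CHECK constraint passes when its expression is NULL) → nullable.
- fuel: part of the PRIMARY KEY, which implies NOT NULL → not nullable.
- license: a foreign key column may be NULL unless separately constrained → nullable.
- origin: part of the PRIMARY KEY, which implies NOT NULL → not nullable.
- route_id: declared NOT NULL → not nullable.
- window_start: part of the PRIMARY KEY, which implies NOT NULL → not nullable.

address, lon, volume, license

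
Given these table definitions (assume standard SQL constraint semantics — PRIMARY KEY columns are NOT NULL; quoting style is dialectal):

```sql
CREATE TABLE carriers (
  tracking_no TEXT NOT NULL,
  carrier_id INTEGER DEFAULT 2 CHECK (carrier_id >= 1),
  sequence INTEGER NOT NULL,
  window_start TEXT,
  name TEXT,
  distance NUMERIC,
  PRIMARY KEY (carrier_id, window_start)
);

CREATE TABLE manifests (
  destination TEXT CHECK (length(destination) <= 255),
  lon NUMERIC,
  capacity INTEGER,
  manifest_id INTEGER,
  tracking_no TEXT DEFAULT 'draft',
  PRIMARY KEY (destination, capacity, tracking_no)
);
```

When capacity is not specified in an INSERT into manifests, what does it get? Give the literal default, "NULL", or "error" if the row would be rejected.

capacity has no DEFAULT clause.
Omitting it would insert NULL, but it is part of the PRIMARY KEY, so the INSERT fails.

error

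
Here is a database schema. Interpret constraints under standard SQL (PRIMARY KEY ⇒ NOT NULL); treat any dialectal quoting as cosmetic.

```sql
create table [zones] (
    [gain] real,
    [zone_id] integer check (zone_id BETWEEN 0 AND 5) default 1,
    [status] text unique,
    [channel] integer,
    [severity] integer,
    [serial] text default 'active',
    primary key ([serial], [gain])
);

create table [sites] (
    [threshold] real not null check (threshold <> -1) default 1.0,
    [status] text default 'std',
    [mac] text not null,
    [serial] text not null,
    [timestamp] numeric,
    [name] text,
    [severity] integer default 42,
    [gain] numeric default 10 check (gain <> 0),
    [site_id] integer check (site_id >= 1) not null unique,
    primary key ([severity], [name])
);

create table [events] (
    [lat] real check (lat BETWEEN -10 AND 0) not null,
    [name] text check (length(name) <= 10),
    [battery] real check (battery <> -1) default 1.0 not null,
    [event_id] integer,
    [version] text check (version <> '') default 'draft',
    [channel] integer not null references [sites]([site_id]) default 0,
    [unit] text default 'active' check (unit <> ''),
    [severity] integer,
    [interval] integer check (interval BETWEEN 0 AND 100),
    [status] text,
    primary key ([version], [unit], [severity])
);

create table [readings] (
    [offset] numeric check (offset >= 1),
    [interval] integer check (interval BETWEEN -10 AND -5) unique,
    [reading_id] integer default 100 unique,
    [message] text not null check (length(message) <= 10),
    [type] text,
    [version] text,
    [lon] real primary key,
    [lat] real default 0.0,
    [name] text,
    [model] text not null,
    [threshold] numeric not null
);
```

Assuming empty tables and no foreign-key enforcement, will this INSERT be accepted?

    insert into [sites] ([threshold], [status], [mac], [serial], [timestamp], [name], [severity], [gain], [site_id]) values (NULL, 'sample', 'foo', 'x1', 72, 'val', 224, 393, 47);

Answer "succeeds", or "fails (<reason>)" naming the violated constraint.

fails (NOT NULL on threshold)

threshold is explicitly set to NULL, but threshold is declared NOT NULL.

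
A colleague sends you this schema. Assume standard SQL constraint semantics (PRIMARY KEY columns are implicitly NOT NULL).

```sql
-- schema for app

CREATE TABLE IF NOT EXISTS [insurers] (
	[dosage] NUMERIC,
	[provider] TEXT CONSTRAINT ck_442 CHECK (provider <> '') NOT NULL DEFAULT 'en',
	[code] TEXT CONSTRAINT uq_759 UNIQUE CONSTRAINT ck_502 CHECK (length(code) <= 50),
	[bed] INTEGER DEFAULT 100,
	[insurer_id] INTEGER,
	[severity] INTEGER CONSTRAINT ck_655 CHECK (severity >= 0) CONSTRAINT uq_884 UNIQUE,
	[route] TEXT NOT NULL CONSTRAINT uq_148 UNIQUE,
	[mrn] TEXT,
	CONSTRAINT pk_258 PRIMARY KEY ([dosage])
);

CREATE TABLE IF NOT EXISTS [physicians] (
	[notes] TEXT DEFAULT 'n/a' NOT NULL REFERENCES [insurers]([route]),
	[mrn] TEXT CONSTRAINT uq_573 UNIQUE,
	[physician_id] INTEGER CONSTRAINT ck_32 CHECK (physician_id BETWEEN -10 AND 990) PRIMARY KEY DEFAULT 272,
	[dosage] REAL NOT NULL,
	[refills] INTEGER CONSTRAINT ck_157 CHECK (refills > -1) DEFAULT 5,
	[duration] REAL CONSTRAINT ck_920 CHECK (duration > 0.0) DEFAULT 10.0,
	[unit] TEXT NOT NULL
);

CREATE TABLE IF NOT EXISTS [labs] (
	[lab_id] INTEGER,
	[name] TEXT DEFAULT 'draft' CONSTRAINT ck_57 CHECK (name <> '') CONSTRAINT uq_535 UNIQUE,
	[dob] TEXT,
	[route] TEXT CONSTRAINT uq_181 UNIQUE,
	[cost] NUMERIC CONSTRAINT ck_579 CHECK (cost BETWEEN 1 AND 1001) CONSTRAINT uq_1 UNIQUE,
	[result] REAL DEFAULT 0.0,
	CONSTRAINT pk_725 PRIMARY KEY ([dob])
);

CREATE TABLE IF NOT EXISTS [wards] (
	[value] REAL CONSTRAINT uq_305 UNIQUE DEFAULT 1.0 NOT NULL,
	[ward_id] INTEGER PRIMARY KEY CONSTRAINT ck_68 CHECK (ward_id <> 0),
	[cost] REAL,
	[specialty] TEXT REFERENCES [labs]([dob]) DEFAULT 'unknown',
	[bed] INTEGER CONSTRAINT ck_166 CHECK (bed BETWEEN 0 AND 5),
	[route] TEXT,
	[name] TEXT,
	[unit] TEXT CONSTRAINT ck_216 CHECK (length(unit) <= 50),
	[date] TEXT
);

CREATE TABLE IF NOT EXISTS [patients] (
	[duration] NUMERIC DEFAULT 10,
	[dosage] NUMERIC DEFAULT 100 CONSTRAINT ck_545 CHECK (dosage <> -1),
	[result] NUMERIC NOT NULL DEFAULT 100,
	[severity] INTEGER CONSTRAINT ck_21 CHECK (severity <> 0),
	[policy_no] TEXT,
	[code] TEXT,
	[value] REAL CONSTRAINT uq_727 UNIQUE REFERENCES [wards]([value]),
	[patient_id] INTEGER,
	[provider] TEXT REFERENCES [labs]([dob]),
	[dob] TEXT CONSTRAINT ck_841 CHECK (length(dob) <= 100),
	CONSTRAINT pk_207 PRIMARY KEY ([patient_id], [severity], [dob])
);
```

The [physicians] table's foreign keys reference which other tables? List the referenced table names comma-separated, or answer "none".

- notes REFERENCES insurers(route).

insurers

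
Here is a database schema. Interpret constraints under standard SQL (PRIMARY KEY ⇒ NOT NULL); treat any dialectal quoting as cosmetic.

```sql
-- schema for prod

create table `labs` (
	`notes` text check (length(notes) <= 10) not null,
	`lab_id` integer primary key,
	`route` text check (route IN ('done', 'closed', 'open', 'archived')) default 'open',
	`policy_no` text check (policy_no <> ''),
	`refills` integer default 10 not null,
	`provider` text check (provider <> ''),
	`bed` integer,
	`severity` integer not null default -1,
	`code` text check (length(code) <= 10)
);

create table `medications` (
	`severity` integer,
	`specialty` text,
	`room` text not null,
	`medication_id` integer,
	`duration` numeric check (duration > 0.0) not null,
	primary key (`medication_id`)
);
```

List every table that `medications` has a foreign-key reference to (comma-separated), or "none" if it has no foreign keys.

No column in medications has a REFERENCES clause.

none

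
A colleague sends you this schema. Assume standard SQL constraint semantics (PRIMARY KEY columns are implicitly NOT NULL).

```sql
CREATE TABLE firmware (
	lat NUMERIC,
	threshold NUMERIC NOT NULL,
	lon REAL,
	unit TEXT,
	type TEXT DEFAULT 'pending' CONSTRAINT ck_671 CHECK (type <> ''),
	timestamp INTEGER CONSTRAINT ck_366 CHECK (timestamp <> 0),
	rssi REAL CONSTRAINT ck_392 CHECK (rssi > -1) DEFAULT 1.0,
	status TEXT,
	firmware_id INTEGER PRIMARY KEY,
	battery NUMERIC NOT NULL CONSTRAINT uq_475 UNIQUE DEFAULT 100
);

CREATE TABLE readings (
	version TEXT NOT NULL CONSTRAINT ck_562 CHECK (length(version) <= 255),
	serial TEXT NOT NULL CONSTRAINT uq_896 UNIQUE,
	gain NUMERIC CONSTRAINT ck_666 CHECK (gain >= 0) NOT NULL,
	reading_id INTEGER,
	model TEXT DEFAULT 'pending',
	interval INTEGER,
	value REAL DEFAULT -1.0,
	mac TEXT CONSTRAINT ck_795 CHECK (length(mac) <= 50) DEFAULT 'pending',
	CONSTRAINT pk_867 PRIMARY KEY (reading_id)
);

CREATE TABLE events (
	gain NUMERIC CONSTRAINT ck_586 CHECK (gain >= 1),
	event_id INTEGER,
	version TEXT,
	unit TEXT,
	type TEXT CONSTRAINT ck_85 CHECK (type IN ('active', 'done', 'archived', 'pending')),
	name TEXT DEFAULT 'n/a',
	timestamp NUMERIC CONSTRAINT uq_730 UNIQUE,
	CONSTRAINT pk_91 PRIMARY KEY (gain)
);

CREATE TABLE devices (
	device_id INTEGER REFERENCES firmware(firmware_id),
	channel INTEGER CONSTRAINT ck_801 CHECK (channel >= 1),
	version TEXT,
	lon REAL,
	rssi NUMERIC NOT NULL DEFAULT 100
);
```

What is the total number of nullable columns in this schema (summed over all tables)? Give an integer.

firmware: 7 nullable (lat, lon, unit, type, timestamp, rssi, status — PK (firmware_id) and explicit NOT NULL columns excluded).
readings: 4 nullable (model, interval, value, mac — PK (reading_id) and explicit NOT NULL columns excluded).
events: 6 nullable (event_id, version, unit, type, name, timestamp — PK (gain) and explicit NOT NULL columns excluded).
devices: 4 nullable (device_id, channel, version, lon — PK none and explicit NOT NULL columns excluded).
Total: 7 + 4 + 6 + 4 = 21.

21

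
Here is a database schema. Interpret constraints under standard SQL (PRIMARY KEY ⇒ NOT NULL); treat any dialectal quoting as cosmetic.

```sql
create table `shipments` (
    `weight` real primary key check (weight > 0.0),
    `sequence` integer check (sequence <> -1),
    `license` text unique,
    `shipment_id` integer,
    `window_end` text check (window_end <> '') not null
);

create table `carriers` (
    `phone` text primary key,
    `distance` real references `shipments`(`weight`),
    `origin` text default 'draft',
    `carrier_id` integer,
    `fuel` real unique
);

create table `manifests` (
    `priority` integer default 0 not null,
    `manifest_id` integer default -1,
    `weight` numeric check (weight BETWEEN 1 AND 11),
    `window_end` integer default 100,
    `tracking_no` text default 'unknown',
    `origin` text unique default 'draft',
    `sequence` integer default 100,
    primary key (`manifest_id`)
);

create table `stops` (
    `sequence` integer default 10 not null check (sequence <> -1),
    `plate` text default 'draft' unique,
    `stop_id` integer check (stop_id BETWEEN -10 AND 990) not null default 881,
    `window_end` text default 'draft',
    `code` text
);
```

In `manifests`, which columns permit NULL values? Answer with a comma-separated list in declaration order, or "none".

weight, window_end, tracking_no, origin, sequence

- priority: declared NOT NULL → not nullable.
- manifest_id: part of the PRIMARY KEY, which implies NOT NULL → not nullable.
- weight: CHECK does not forbid NULL (a CHECK constraint passes when its expression is NULL) → nullable.
- window_end: DEFAULT only fills an omitted column; an explicit NULL is still allowed → nullable.
- tracking_no: DEFAULT only fills an omitted column; an explicit NULL is still allowed → nullable.
- origin: UNIQUE does not imply NOT NULL → nullable.
- sequence: DEFAULT only fills an omitted column; an explicit NULL is still allowed → nullable.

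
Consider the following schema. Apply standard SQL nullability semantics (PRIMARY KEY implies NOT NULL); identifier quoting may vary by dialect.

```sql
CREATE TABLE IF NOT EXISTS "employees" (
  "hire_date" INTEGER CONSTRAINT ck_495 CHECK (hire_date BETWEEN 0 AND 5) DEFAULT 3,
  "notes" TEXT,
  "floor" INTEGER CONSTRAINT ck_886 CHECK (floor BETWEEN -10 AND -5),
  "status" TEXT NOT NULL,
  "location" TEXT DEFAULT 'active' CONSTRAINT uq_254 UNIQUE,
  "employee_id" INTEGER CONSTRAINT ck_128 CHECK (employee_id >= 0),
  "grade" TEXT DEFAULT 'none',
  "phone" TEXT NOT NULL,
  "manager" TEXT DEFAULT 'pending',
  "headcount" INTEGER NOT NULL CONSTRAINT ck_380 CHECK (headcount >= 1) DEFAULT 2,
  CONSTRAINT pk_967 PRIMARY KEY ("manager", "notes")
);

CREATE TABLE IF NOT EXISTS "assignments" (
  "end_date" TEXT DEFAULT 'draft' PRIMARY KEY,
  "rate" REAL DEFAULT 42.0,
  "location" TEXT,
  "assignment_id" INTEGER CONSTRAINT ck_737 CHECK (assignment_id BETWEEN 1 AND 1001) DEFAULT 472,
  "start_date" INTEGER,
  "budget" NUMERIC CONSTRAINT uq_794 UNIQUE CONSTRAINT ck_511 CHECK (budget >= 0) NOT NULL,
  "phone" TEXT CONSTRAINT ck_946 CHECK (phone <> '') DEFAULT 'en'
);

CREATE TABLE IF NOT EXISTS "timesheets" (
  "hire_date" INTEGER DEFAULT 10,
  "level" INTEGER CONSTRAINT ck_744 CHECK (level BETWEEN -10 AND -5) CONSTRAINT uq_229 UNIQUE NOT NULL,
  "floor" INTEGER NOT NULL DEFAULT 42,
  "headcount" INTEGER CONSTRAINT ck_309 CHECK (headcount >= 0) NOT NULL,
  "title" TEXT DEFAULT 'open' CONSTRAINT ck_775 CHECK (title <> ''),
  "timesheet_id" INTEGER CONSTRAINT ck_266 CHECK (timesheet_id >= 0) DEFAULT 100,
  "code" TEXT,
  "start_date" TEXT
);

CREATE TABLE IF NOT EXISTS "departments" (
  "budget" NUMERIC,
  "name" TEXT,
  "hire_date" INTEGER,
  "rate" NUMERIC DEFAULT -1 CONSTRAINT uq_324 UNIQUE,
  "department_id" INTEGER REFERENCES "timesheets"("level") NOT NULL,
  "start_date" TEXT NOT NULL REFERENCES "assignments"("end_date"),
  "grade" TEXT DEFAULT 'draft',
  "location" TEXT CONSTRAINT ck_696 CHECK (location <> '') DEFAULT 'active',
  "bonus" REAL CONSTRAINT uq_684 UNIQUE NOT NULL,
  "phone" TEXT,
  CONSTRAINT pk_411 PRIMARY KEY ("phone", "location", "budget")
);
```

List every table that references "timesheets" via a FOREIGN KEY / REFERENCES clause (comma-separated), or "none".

- departments.department_id references timesheets(level).

departments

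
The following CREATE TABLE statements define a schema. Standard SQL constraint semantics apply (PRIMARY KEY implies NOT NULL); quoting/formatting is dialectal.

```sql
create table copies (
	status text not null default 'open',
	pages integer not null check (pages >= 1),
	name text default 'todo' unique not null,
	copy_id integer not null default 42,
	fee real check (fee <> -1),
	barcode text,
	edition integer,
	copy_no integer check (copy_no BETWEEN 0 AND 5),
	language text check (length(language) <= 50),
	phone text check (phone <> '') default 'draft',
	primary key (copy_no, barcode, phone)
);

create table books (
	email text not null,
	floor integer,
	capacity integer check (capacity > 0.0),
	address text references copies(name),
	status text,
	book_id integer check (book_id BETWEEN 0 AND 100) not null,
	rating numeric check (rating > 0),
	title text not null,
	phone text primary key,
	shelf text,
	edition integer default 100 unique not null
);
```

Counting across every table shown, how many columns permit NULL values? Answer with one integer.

copies: 3 nullable (fee, edition, language — PK (copy_no, barcode, phone) and explicit NOT NULL columns excluded).
books: 6 nullable (floor, capacity, address, status, rating, shelf — PK (phone) and explicit NOT NULL columns excluded).
Total: 3 + 6 = 9.

9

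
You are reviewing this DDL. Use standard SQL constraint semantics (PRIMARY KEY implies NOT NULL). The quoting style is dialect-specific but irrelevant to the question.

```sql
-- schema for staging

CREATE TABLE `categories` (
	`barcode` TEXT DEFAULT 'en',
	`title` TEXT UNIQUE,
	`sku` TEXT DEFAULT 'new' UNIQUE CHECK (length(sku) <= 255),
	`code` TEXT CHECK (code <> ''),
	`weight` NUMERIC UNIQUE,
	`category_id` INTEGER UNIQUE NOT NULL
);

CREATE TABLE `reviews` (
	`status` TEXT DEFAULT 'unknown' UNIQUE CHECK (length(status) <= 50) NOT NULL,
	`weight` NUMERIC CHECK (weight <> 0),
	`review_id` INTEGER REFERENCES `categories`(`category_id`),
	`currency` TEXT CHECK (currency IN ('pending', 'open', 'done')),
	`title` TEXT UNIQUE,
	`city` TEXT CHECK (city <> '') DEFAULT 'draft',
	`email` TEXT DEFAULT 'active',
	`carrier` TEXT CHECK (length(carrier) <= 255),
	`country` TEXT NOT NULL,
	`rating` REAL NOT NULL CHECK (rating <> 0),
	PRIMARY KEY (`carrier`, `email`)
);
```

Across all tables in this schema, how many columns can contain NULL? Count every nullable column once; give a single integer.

categories: 5 nullable (barcode, title, sku, code, weight — PK none and explicit NOT NULL columns excluded).
reviews: 5 nullable (weight, review_id, currency, title, city — PK (carrier, email) and explicit NOT NULL columns excluded).
Total: 5 + 5 = 10.

10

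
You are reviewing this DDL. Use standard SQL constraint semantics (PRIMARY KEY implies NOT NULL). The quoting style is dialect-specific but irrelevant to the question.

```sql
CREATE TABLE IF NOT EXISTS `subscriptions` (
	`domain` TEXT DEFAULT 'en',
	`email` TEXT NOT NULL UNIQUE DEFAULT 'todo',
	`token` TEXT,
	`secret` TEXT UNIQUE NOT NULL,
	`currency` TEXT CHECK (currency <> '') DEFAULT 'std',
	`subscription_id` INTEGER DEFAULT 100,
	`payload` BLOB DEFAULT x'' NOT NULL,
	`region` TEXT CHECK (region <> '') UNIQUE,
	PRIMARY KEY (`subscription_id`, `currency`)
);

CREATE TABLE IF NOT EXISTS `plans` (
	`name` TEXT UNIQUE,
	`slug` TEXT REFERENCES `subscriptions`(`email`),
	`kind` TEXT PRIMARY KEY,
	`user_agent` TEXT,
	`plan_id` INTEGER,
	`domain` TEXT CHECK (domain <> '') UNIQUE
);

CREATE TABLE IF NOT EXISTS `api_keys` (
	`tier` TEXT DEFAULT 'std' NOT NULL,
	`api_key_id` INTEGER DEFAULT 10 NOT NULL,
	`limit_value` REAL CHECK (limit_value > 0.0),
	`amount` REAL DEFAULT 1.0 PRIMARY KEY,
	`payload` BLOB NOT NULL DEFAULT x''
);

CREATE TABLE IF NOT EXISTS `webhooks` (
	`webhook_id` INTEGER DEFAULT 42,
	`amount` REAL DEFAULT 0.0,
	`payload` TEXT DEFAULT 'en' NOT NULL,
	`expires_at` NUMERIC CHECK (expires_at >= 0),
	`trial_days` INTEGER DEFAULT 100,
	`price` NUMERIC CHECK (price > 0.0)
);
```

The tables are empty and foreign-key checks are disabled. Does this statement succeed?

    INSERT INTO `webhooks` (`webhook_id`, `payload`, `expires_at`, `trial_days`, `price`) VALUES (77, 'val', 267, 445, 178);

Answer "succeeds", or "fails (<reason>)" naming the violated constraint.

NOT NULL columns: payload is supplied.
CHECK constraints: 267 satisfies (expires_at >= 0); 178 satisfies (price > 0.0).
No constraint is violated.

succeeds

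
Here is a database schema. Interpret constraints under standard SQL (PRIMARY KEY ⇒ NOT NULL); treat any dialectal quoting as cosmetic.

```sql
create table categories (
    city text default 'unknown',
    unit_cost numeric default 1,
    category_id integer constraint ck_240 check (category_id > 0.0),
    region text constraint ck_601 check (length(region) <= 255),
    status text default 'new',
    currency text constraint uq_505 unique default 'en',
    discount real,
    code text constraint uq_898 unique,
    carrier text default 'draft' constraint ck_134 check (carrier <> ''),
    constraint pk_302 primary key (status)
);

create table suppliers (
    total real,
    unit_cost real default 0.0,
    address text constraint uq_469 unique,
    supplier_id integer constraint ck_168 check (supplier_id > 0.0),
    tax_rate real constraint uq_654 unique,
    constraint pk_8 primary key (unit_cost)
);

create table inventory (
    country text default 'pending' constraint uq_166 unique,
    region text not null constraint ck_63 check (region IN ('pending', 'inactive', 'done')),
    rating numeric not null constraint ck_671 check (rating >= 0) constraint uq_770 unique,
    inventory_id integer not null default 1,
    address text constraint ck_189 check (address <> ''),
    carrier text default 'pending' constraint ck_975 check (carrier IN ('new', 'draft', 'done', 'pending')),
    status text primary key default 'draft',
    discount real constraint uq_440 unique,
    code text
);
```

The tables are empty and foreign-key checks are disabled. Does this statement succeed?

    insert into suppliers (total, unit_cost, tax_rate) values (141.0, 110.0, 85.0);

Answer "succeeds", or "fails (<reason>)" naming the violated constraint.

NOT NULL columns: unit_cost is supplied.
No constraint is violated.

succeeds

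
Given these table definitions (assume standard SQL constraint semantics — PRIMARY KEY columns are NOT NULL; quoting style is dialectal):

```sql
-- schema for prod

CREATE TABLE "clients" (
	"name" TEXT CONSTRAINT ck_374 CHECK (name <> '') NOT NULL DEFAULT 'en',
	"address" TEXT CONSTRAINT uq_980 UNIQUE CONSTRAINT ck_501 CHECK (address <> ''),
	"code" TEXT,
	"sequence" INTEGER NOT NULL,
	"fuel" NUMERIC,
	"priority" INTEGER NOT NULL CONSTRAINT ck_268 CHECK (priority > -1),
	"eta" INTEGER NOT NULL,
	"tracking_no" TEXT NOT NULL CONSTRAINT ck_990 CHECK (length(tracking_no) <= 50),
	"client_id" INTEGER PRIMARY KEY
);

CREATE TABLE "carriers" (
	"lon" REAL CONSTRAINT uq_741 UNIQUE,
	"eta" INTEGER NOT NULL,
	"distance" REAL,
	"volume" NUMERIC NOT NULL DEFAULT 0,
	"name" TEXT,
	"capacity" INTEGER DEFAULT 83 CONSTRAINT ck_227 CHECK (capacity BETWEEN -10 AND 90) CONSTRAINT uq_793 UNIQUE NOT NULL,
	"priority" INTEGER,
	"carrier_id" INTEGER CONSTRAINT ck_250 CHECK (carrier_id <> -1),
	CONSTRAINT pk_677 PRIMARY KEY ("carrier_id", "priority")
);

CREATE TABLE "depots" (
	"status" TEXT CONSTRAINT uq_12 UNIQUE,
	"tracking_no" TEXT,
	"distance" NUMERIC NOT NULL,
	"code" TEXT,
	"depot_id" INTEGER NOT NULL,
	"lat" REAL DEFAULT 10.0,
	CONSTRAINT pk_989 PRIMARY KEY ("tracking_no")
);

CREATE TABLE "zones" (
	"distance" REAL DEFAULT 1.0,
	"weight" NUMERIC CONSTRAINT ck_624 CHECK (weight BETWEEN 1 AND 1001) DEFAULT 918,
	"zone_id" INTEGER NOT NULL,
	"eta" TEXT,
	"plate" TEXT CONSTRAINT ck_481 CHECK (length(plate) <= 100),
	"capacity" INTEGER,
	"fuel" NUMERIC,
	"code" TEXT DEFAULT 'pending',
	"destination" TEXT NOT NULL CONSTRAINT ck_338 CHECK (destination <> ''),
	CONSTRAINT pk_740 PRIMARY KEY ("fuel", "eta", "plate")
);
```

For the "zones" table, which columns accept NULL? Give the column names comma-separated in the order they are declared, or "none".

- distance: DEFAULT only fills an omitted column; an explicit NULL is still allowed → nullable.
- weight: CHECK does not forbid NULL (a CHECK constraint passes when its expression is NULL) → nullable.
- zone_id: declared NOT NULL → not nullable.
- eta: part of the PRIMARY KEY, which implies NOT NULL → not nullable.
- plate: part of the PRIMARY KEY, which implies NOT NULL → not nullable.
- capacity: no NOT NULL constraint applies → nullable.
- fuel: part of the PRIMARY KEY, which implies NOT NULL → not nullable.
- code: DEFAULT only fills an omitted column; an explicit NULL is still allowed → nullable.
- destination: declared NOT NULL → not nullable.

distance, weight, capacity, code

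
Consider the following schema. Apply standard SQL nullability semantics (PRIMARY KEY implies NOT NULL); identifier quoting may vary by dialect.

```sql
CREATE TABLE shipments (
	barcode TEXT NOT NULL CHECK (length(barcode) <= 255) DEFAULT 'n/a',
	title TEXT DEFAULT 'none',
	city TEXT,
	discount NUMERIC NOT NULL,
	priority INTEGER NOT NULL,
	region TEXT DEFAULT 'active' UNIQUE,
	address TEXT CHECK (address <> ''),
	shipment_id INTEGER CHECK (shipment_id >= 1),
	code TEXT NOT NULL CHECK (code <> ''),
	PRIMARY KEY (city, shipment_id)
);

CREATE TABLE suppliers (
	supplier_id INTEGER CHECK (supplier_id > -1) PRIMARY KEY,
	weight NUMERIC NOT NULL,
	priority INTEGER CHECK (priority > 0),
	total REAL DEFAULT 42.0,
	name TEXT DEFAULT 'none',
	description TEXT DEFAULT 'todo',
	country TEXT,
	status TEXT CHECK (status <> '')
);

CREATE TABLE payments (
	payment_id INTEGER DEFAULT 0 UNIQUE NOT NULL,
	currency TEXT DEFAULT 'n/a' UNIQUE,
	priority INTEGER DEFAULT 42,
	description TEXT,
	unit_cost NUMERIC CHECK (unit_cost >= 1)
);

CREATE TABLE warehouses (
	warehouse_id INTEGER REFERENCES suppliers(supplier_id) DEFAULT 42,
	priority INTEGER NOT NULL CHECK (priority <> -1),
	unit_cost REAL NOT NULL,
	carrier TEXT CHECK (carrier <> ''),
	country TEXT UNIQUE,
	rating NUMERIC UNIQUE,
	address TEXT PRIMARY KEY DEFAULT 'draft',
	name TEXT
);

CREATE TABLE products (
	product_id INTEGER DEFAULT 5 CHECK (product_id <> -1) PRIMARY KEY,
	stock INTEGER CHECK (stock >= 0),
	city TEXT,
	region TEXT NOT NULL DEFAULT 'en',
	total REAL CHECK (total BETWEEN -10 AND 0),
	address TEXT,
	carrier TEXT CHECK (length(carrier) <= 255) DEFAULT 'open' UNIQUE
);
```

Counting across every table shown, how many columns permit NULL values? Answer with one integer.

shipments: 3 nullable (title, region, address — PK (city, shipment_id) and explicit NOT NULL columns excluded).
suppliers: 6 nullable (priority, total, name, description, country, status — PK (supplier_id) and explicit NOT NULL columns excluded).
payments: 4 nullable (currency, priority, description, unit_cost — PK none and explicit NOT NULL columns excluded).
warehouses: 5 nullable (warehouse_id, carrier, country, rating, name — PK (address) and explicit NOT NULL columns excluded).
products: 5 nullable (stock, city, total, address, carrier — PK (product_id) and explicit NOT NULL columns excluded).
Total: 3 + 6 + 4 + 5 + 5 = 23.

23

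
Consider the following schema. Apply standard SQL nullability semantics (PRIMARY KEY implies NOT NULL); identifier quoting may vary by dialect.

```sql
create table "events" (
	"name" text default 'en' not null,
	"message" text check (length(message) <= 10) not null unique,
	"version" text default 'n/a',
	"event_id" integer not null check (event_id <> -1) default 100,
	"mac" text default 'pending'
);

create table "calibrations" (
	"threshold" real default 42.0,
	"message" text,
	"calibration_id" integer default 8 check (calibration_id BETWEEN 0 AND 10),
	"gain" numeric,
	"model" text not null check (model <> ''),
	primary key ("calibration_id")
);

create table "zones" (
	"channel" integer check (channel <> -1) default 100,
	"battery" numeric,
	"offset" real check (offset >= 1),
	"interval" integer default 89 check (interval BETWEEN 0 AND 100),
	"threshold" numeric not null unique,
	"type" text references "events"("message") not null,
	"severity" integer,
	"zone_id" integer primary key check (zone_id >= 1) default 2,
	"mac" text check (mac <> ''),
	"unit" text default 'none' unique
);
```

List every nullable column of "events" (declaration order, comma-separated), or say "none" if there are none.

version, mac

- name: declared NOT NULL → not nullable.
- message: declared NOT NULL → not nullable.
- version: DEFAULT only fills an omitted column; an explicit NULL is still allowed → nullable.
- event_id: declared NOT NULL → not nullable.
- mac: DEFAULT only fills an omitted column; an explicit NULL is still allowed → nullable.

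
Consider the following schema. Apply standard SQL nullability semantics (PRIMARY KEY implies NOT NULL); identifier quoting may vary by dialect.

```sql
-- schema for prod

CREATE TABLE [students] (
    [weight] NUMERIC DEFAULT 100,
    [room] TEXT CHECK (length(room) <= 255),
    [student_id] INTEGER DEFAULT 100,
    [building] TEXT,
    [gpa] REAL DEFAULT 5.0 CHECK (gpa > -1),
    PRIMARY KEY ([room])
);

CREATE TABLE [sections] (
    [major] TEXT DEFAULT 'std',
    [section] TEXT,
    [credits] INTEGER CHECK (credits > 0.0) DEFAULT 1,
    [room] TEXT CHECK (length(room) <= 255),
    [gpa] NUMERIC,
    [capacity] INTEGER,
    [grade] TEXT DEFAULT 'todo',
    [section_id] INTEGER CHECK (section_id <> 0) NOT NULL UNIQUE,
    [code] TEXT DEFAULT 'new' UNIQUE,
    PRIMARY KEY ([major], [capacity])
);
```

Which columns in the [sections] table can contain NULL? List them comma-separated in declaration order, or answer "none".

section, credits, room, gpa, grade, code

- major: part of the PRIMARY KEY, which implies NOT NULL → not nullable.
- section: no NOT NULL constraint applies → nullable.
- credits: CHECK does not forbid NULL (a CHECK constraint passes when its expression is NULL) → nullable.
- room: CHECK does not forbid NULL (a CHECK constraint passes when its expression is NULL) → nullable.
- gpa: no NOT NULL constraint applies → nullable.
- capacity: part of the PRIMARY KEY, which implies NOT NULL → not nullable.
- grade: DEFAULT only fills an omitted column; an explicit NULL is still allowed → nullable.
- section_id: declared NOT NULL → not nullable.
- code: UNIQUE does not imply NOT NULL → nullable.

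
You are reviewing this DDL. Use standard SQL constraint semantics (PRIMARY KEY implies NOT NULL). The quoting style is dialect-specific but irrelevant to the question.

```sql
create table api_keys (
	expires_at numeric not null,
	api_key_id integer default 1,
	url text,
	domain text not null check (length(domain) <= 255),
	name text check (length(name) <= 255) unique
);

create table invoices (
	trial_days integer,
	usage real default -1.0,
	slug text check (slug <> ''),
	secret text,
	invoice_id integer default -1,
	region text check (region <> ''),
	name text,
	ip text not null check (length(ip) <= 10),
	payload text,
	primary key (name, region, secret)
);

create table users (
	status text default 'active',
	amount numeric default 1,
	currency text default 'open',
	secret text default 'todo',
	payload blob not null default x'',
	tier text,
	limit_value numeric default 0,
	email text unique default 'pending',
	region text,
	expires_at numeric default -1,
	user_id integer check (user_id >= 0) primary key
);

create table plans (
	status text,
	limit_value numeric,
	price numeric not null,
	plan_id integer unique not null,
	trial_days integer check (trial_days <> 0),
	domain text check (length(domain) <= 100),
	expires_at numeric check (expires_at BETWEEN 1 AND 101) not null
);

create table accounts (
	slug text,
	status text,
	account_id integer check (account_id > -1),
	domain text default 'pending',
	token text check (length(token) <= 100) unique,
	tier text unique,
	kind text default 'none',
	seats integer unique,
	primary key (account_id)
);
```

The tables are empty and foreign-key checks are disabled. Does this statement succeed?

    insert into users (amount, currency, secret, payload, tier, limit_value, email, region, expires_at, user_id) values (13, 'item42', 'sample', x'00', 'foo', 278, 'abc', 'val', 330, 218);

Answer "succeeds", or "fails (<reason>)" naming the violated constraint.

succeeds

NOT NULL columns: payload is supplied; user_id is supplied.
CHECK constraints: 218 satisfies (user_id >= 0).
No constraint is violated.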